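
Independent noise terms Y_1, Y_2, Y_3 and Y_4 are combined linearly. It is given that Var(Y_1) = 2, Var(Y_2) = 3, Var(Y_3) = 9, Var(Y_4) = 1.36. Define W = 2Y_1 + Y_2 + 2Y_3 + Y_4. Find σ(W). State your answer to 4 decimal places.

6.9541

By independence, Var(W) = (2)²Var(Y_1) + (1)²Var(Y_2) + (2)²Var(Y_3) + (1)²Var(Y_4)
= (2)²·2 + (1)²·3 + (2)²·9 + (1)²·1.36 = 48.36
σ(W) = √48.36 ≈ 6.9541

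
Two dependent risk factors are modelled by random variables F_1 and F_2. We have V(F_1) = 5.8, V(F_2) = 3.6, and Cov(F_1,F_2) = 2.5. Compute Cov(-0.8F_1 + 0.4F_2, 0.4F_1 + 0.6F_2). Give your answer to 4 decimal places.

-1.7920

Cov(-0.8F_1 + 0.4F_2, 0.4F_1 + 0.6F_2) = (-0.8)(0.4)V(F_1) + (0.4)(0.6)V(F_2) + [(-0.8)(0.6) + (0.4)(0.4)]Cov(F_1,F_2)
= -0.32·5.8 + 0.24·3.6 + -0.32·2.5 = -1.792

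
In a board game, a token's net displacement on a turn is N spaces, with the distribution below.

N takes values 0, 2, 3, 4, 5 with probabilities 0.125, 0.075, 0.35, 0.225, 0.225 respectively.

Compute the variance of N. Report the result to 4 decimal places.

E[N] = (0)(0.125) + (2)(0.075) + (3)(0.35) + (4)(0.225) + (5)(0.225) = 3.225
E[N²] = (0)²(0.125) + (2)²(0.075) + (3)²(0.35) + (4)²(0.225) + (5)²(0.225) = 12.675
var(N) = E[N²] − (E[N])² = 12.675 − (3.225)² = 2.274375

2.2744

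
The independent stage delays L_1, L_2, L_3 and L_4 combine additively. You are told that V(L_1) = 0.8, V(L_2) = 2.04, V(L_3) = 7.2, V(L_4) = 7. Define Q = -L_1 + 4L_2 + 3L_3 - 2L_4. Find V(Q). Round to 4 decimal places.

By independence, V(Q) = (-1)²V(L_1) + (4)²V(L_2) + (3)²V(L_3) + (-2)²V(L_4)
= (-1)²·0.8 + (4)²·2.04 + (3)²·7.2 + (-2)²·7 = 126.24

126.2400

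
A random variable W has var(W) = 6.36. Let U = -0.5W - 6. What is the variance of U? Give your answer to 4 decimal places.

1.5900

var(-0.5W - 6) = (-0.5)²·var(W) = 0.25·6.36 = 1.59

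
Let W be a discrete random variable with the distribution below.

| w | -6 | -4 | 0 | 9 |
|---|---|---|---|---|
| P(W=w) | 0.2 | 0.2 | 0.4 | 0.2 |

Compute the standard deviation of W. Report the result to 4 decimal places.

E[W] = (-6)(0.2) + (-4)(0.2) + (0)(0.4) + (9)(0.2) = -0.2
E[W²] = (-6)²(0.2) + (-4)²(0.2) + (0)²(0.4) + (9)²(0.2) = 26.6
var(W) = E[W²] − (E[W])² = 26.6 − (-0.2)² = 26.56
SD(W) = √26.56 ≈ 5.1536

5.1536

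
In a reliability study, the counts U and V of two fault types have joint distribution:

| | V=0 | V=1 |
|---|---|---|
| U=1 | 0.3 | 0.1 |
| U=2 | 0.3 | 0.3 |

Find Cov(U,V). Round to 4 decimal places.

E[U] = 1.6,  E[V] = 0.4
E[UV] = 0.7
Cov(U,V) = E[UV] − E[U]E[V] = 0.7 − (1.6)(0.4) = 0.06

0.0600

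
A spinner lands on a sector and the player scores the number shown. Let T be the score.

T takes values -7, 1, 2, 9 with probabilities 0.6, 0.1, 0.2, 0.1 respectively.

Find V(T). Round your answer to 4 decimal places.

E[T] = (-7)(0.6) + (1)(0.1) + (2)(0.2) + (9)(0.1) = -2.8
E[T²] = (-7)²(0.6) + (1)²(0.1) + (2)²(0.2) + (9)²(0.1) = 38.4
V(T) = E[T²] − (E[T])² = 38.4 − (-2.8)² = 30.56

30.5600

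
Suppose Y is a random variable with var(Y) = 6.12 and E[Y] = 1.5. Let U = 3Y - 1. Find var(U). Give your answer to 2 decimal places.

55.08

var(3Y - 1) = (3)²·var(Y) = 9·6.12 = 55.08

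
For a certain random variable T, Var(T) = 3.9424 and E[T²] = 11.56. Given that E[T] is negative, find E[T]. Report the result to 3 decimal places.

(E[T])² = E[T²] − Var(T) = 11.56 − 3.9424 = 7.6176
E[T] = −√7.6176 = -2.76

-2.760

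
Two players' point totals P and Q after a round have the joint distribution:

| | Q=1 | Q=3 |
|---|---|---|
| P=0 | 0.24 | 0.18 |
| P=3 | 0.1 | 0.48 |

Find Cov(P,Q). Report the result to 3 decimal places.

E[P] = 1.74,  E[Q] = 2.32
E[PQ] = 4.62
Cov(P,Q) = E[PQ] − E[P]E[Q] = 4.62 − (1.74)(2.32) = 0.5832

0.583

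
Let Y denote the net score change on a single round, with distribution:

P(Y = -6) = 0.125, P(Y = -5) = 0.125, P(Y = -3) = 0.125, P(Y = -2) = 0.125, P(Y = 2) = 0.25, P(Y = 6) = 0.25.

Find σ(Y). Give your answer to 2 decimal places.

4.39

E[Y] = (-6)(0.125) + (-5)(0.125) + (-3)(0.125) + (-2)(0.125) + (2)(0.25) + (6)(0.25) = 0
E[Y²] = (-6)²(0.125) + (-5)²(0.125) + (-3)²(0.125) + (-2)²(0.125) + (2)²(0.25) + (6)²(0.25) = 19.25
var(Y) = E[Y²] − (E[Y])² = 19.25 − (0)² = 19.25
σ(Y) = √19.25 ≈ 4.39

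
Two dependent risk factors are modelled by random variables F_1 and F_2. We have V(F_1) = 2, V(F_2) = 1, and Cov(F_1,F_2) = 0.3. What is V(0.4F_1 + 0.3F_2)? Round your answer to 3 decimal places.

V(0.4F_1 + 0.3F_2) = (0.4)²·V(F_1) + (0.3)²·V(F_2) + 2·(0.4)·(0.3)·Cov(F_1,F_2)
= 0.16·2 + 0.09·1 + 0.24·0.3 = 0.482

0.482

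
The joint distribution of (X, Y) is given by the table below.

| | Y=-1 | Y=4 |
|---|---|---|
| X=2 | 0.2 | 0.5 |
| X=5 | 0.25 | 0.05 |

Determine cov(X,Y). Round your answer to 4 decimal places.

-1.7250

E[X] = 2.9,  E[Y] = 1.75
E[XY] = 3.35
cov(X,Y) = E[XY] − E[X]E[Y] = 3.35 − (2.9)(1.75) = -1.725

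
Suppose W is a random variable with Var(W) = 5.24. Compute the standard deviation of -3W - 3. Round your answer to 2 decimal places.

6.87

Var(-3W - 3) = (-3)²·5.24 = 47.16
SD(-3W - 3) = √47.16 ≈ 6.87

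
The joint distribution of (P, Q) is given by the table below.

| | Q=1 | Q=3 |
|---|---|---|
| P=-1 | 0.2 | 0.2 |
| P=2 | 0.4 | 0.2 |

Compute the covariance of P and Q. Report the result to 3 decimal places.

-0.240

E[P] = 0.8,  E[Q] = 1.8
E[PQ] = 1.2
Cov(P,Q) = E[PQ] − E[P]E[Q] = 1.2 − (0.8)(1.8) = -0.24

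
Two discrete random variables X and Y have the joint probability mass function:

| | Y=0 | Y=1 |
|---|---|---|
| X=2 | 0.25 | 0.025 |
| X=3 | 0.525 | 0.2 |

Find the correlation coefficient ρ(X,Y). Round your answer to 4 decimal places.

0.1978

E[X] = 2.725,  E[Y] = 0.225
E[XY] = 0.65
cov(X,Y) = E[XY] − E[X]E[Y] = 0.65 − (2.725)(0.225) = 0.036875
V(X) = 0.199375,  V(Y) = 0.174375
ρ = 0.036875 / √(0.199375·0.174375) ≈ 0.1978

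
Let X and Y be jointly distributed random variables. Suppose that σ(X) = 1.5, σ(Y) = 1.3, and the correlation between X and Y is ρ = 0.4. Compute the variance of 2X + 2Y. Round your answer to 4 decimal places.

22.0000

V(X) = (1.5)² = 2.25;  V(Y) = (1.3)² = 1.69
cov(X,Y) = ρ·σ(X)·σ(Y) = 0.4·1.5·1.3 = 0.78
V(2X + 2Y) = (2)²·V(X) + (2)²·V(Y) + 2·(2)·(2)·cov(X,Y)
= 4·2.25 + 4·1.69 + 8·0.78 = 22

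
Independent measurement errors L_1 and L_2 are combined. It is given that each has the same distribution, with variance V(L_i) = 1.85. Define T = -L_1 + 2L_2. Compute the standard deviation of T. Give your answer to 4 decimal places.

By independence, V(T) = (-1)²V(L_1) + (2)²V(L_2)
= (-1)²·1.85 + (2)²·1.85 = 9.25
sd(T) = √9.25 ≈ 3.0414

3.0414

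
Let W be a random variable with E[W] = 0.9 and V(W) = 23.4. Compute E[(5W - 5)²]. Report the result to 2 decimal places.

585.25

E[5W - 5] = 5·0.9 − 5 = -0.5
V(5W - 5) = (5)²·23.4 = 585
E[(5W - 5)²] = V((5W - 5)) + (E[(5W - 5)])² = 585 + (-0.5)² = 585.25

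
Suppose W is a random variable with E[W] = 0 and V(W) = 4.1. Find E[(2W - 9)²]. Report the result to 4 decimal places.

97.4000

E[2W - 9] = 2·0 − 9 = -9
V(2W - 9) = (2)²·4.1 = 16.4
E[(2W - 9)²] = V((2W - 9)) + (E[(2W - 9)])² = 16.4 + (-9)² = 97.4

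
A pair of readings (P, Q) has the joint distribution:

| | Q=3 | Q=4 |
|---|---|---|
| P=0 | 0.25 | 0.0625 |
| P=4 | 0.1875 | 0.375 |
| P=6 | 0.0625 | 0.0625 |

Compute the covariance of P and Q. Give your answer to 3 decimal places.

0.375

E[P] = 3,  E[Q] = 3.5
E[PQ] = 10.875
Cov(P,Q) = E[PQ] − E[P]E[Q] = 10.875 − (3)(3.5) = 0.375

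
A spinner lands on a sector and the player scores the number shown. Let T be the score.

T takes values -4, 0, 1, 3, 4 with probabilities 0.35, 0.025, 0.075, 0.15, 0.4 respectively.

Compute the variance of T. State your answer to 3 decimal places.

12.899

E[T] = (-4)(0.35) + (0)(0.025) + (1)(0.075) + (3)(0.15) + (4)(0.4) = 0.725
E[T²] = (-4)²(0.35) + (0)²(0.025) + (1)²(0.075) + (3)²(0.15) + (4)²(0.4) = 13.425
Var(T) = E[T²] − (E[T])² = 13.425 − (0.725)² = 12.899375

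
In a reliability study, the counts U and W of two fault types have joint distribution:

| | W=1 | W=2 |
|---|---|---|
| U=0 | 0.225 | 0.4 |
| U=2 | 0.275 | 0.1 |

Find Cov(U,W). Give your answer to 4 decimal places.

E[U] = 0.75,  E[W] = 1.5
E[UW] = 0.95
Cov(U,W) = E[UW] − E[U]E[W] = 0.95 − (0.75)(1.5) = -0.175

-0.1750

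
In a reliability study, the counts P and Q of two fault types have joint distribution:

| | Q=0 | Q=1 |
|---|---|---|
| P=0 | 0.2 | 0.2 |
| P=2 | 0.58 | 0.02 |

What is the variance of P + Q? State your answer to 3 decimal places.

0.684

E[P] = 1.2,  E[Q] = 0.22,  E[PQ] = 0.04
Var(P) = 2.4 − (1.2)² = 0.96;  Var(Q) = 0.22 − (0.22)² = 0.1716
cov(P,Q) = 0.04 − (1.2)(0.22) = -0.224
Var(P + Q) = (1)²·0.96 + (1)²·0.1716 + 2·(1)·(1)·-0.224 = 0.6836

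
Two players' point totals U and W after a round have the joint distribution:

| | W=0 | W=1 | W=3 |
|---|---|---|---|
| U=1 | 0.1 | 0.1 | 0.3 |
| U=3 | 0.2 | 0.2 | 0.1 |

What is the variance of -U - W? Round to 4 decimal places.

E[U] = 2,  E[W] = 1.5,  E[UW] = 2.5
var(U) = 5 − (2)² = 1;  var(W) = 3.9 − (1.5)² = 1.65
cov(U,W) = 2.5 − (2)(1.5) = -0.5
var(-U - W) = (-1)²·1 + (-1)²·1.65 + 2·(-1)·(-1)·-0.5 = 1.65

1.6500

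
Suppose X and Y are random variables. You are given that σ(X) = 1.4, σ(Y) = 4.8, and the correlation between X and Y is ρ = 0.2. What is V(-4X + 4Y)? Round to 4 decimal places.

356.9920

V(X) = (1.4)² = 1.96;  V(Y) = (4.8)² = 23.04
Cov(X,Y) = ρ·σ(X)·σ(Y) = 0.2·1.4·4.8 = 1.344
V(-4X + 4Y) = (-4)²·V(X) + (4)²·V(Y) + 2·(-4)·(4)·Cov(X,Y)
= 16·1.96 + 16·23.04 + -32·1.344 = 356.992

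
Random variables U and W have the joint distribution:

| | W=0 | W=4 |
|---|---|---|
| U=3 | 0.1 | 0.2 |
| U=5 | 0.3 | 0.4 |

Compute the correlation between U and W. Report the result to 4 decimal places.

-0.0891

E[U] = 4.4,  E[W] = 2.4
E[UW] = 10.4
Cov(U,W) = E[UW] − E[U]E[W] = 10.4 − (4.4)(2.4) = -0.16
Var(U) = 0.84,  Var(W) = 3.84
ρ = -0.16 / √(0.84·3.84) ≈ -0.0891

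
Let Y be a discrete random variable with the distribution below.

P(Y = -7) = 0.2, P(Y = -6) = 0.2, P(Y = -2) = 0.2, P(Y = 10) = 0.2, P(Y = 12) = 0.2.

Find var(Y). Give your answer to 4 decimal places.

64.6400

E[Y] = (-7)(0.2) + (-6)(0.2) + (-2)(0.2) + (10)(0.2) + (12)(0.2) = 1.4
E[Y²] = (-7)²(0.2) + (-6)²(0.2) + (-2)²(0.2) + (10)²(0.2) + (12)²(0.2) = 66.6
var(Y) = E[Y²] − (E[Y])² = 66.6 − (1.4)² = 64.64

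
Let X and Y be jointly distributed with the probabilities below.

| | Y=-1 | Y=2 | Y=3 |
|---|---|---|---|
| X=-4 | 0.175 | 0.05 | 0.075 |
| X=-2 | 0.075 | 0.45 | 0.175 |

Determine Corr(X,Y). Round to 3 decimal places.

E[X] = -2.6,  E[Y] = 1.5
E[XY] = -3.3
cov(X,Y) = E[XY] − E[X]E[Y] = -3.3 − (-2.6)(1.5) = 0.6
V(X) = 0.84,  V(Y) = 2.25
ρ = 0.6 / √(0.84·2.25) ≈ 0.436

0.436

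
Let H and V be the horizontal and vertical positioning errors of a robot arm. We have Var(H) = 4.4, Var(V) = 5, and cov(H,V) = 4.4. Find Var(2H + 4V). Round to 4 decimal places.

168.0000

Var(2H + 4V) = (2)²·Var(H) + (4)²·Var(V) + 2·(2)·(4)·cov(H,V)
= 4·4.4 + 16·5 + 16·4.4 = 168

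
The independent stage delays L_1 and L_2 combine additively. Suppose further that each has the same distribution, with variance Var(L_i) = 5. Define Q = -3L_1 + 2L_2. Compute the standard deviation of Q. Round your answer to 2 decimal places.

8.06

By independence, Var(Q) = (-3)²Var(L_1) + (2)²Var(L_2)
= (-3)²·5 + (2)²·5 = 65
sd(Q) = √65 ≈ 8.06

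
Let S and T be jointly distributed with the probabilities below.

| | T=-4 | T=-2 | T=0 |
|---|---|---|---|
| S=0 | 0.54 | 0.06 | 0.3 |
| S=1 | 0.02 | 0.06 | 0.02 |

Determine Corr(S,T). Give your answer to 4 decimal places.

0.0882

E[S] = 0.1,  E[T] = -2.48
E[ST] = -0.2
Cov(S,T) = E[ST] − E[S]E[T] = -0.2 − (0.1)(-2.48) = 0.048
Var(S) = 0.09,  Var(T) = 3.2896
ρ = 0.048 / √(0.09·3.2896) ≈ 0.0882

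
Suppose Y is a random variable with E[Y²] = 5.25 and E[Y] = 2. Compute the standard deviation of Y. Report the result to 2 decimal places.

var(Y) = 5.25 − (2)² = 1.25
SD(Y) = √1.25 ≈ 1.12

1.12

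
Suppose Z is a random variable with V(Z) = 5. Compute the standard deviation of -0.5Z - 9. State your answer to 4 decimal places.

V(-0.5Z - 9) = (-0.5)²·5 = 1.25
SD(-0.5Z - 9) = √1.25 ≈ 1.1180

1.1180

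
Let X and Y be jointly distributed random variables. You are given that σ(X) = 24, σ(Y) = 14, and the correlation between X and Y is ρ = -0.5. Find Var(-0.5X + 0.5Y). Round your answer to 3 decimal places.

277.000

Var(X) = (24)² = 576;  Var(Y) = (14)² = 196
Cov(X,Y) = ρ·σ(X)·σ(Y) = -0.5·24·14 = -168
Var(-0.5X + 0.5Y) = (-0.5)²·Var(X) + (0.5)²·Var(Y) + 2·(-0.5)·(0.5)·Cov(X,Y)
= 0.25·576 + 0.25·196 + -0.5·-168 = 277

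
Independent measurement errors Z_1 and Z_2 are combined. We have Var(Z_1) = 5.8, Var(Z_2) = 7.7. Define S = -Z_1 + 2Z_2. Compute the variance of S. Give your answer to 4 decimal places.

By independence, Var(S) = (-1)²Var(Z_1) + (2)²Var(Z_2)
= (-1)²·5.8 + (2)²·7.7 = 36.6

36.6000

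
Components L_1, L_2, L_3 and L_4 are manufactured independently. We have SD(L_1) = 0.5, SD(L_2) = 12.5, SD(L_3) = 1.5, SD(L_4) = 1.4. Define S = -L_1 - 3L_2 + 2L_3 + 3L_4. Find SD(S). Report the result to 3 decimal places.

Var(L_1) = 0.25, Var(L_2) = 156.25, Var(L_3) = 2.25, Var(L_4) = 1.96
By independence, Var(S) = (-1)²Var(L_1) + (-3)²Var(L_2) + (2)²Var(L_3) + (3)²Var(L_4)
= (-1)²·0.25 + (-3)²·156.25 + (2)²·2.25 + (3)²·1.96 = 1433.14
SD(S) = √1433.14 ≈ 37.857

37.857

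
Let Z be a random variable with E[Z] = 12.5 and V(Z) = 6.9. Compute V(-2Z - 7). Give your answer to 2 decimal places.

V(-2Z - 7) = (-2)²·V(Z) = 4·6.9 = 27.6

27.60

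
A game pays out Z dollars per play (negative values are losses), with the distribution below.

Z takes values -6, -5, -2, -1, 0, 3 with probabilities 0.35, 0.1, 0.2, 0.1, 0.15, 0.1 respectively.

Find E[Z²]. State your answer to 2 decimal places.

16.90

E[Z²] = (-6)²(0.35) + (-5)²(0.1) + (-2)²(0.2) + (-1)²(0.1) + (0)²(0.15) + (3)²(0.1) = 16.9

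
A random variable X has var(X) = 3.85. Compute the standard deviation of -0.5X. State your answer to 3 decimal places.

0.981

var(-0.5X) = (-0.5)²·3.85 = 0.9625
SD(-0.5X) = √0.9625 ≈ 0.981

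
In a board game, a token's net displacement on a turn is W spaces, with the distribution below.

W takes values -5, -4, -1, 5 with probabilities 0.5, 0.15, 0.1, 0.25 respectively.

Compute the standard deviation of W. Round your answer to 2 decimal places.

4.18

E[W] = (-5)(0.5) + (-4)(0.15) + (-1)(0.1) + (5)(0.25) = -1.95
E[W²] = (-5)²(0.5) + (-4)²(0.15) + (-1)²(0.1) + (5)²(0.25) = 21.25
Var(W) = E[W²] − (E[W])² = 21.25 − (-1.95)² = 17.4475
SD(W) = √17.4475 ≈ 4.18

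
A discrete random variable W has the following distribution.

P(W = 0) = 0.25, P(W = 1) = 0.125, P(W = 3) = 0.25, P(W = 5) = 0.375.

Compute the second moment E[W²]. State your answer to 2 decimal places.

E[W²] = (0)²(0.25) + (1)²(0.125) + (3)²(0.25) + (5)²(0.375) = 11.75

11.75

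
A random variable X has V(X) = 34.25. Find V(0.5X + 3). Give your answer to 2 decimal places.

8.56

V(0.5X + 3) = (0.5)²·V(X) = 0.25·34.25 = 8.5625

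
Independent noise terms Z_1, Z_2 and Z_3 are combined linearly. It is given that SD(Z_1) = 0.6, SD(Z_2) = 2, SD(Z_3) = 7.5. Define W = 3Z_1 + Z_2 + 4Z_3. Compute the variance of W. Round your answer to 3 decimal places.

Var(Z_1) = 0.36, Var(Z_2) = 4, Var(Z_3) = 56.25
By independence, Var(W) = (3)²Var(Z_1) + (1)²Var(Z_2) + (4)²Var(Z_3)
= (3)²·0.36 + (1)²·4 + (4)²·56.25 = 907.24

907.240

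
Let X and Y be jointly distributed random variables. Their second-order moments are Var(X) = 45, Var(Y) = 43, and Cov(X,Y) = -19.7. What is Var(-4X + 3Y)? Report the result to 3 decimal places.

Var(-4X + 3Y) = (-4)²·Var(X) + (3)²·Var(Y) + 2·(-4)·(3)·Cov(X,Y)
= 16·45 + 9·43 + -24·-19.7 = 1579.8

1579.800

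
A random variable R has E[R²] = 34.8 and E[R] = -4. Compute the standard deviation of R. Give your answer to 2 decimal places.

4.34

Var(R) = 34.8 − (-4)² = 18.8
SD(R) = √18.8 ≈ 4.34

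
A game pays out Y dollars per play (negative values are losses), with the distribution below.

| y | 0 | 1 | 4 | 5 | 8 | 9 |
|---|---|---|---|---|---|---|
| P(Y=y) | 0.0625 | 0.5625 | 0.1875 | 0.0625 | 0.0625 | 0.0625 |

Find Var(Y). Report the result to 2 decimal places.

E[Y] = (0)(0.0625) + (1)(0.5625) + (4)(0.1875) + (5)(0.0625) + (8)(0.0625) + (9)(0.0625) = 2.6875
E[Y²] = (0)²(0.0625) + (1)²(0.5625) + (4)²(0.1875) + (5)²(0.0625) + (8)²(0.0625) + (9)²(0.0625) = 14.1875
Var(Y) = E[Y²] − (E[Y])² = 14.1875 − (2.6875)² = 6.96484375

6.96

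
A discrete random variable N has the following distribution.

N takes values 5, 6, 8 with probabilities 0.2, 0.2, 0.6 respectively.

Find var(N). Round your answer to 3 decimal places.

1.600

E[N] = (5)(0.2) + (6)(0.2) + (8)(0.6) = 7
E[N²] = (5)²(0.2) + (6)²(0.2) + (8)²(0.6) = 50.6
var(N) = E[N²] − (E[N])² = 50.6 − (7)² = 1.6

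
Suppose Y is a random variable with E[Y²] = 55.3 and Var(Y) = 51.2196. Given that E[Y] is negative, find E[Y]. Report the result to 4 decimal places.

(E[Y])² = E[Y²] − Var(Y) = 55.3 − 51.2196 = 4.0804
E[Y] = −√4.0804 = -2.02

-2.0200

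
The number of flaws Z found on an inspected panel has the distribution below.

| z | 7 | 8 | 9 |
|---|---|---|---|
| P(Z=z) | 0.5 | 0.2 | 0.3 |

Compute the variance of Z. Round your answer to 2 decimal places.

E[Z] = (7)(0.5) + (8)(0.2) + (9)(0.3) = 7.8
E[Z²] = (7)²(0.5) + (8)²(0.2) + (9)²(0.3) = 61.6
V(Z) = E[Z²] − (E[Z])² = 61.6 − (7.8)² = 0.76

0.76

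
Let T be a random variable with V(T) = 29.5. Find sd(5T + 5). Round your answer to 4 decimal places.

V(5T + 5) = (5)²·29.5 = 737.5
sd(5T + 5) = √737.5 ≈ 27.1570

27.1570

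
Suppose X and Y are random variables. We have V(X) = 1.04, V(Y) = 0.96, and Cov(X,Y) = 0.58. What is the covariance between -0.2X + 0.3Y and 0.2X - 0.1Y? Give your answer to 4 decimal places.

Cov(-0.2X + 0.3Y, 0.2X - 0.1Y) = (-0.2)(0.2)V(X) + (0.3)(-0.1)V(Y) + [(-0.2)(-0.1) + (0.3)(0.2)]Cov(X,Y)
= -0.04·1.04 + -0.03·0.96 + 0.08·0.58 = -0.024

-0.0240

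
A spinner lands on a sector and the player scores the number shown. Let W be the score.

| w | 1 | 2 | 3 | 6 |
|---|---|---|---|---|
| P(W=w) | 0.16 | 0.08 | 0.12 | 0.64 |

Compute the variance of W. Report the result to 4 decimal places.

E[W] = (1)(0.16) + (2)(0.08) + (3)(0.12) + (6)(0.64) = 4.52
E[W²] = (1)²(0.16) + (2)²(0.08) + (3)²(0.12) + (6)²(0.64) = 24.6
Var(W) = E[W²] − (E[W])² = 24.6 − (4.52)² = 4.1696

4.1696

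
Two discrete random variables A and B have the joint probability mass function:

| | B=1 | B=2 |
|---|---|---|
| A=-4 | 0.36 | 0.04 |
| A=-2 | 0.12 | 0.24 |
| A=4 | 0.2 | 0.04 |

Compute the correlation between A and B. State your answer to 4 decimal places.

-0.0306

E[A] = -1.36,  E[B] = 1.32
E[AB] = -1.84
cov(A,B) = E[AB] − E[A]E[B] = -1.84 − (-1.36)(1.32) = -0.0448
var(A) = 9.8304,  var(B) = 0.2176
ρ = -0.0448 / √(9.8304·0.2176) ≈ -0.0306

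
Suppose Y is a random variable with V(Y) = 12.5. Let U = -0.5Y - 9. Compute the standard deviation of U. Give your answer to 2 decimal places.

V(-0.5Y - 9) = (-0.5)²·12.5 = 3.125
SD(U) = √3.125 ≈ 1.77

1.77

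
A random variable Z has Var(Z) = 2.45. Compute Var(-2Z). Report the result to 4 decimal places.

Var(-2Z) = (-2)²·Var(Z) = 4·2.45 = 9.8

9.8000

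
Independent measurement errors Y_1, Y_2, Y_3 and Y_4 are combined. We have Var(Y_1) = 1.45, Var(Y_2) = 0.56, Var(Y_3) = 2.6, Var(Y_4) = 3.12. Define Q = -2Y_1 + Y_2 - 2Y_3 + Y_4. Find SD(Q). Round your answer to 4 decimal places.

4.4587

By independence, Var(Q) = (-2)²Var(Y_1) + (1)²Var(Y_2) + (-2)²Var(Y_3) + (1)²Var(Y_4)
= (-2)²·1.45 + (1)²·0.56 + (-2)²·2.6 + (1)²·3.12 = 19.88
SD(Q) = √19.88 ≈ 4.4587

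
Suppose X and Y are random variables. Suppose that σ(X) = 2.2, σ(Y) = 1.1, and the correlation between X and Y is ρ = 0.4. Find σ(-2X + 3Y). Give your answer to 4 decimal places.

V(X) = (2.2)² = 4.84;  V(Y) = (1.1)² = 1.21
Cov(X,Y) = ρ·σ(X)·σ(Y) = 0.4·2.2·1.1 = 0.968
V(-2X + 3Y) = (-2)²·V(X) + (3)²·V(Y) + 2·(-2)·(3)·Cov(X,Y)
= 4·4.84 + 9·1.21 + -12·0.968 = 18.634
σ(-2X + 3Y) = √18.634 ≈ 4.3167

4.3167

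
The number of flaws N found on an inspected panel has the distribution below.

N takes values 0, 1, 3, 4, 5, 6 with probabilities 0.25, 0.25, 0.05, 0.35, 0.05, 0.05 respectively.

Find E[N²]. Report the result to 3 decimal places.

E[N²] = (0)²(0.25) + (1)²(0.25) + (3)²(0.05) + (4)²(0.35) + (5)²(0.05) + (6)²(0.05) = 9.35

9.350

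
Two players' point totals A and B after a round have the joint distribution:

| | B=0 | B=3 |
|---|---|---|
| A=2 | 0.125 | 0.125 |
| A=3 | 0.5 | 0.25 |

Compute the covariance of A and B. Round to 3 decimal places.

E[A] = 2.75,  E[B] = 1.125
E[AB] = 3
Cov(A,B) = E[AB] − E[A]E[B] = 3 − (2.75)(1.125) = -0.09375

-0.094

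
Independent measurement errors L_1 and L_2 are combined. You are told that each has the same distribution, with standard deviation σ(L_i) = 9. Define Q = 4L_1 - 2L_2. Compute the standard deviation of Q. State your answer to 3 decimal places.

Var(L_i) = (9)² = 81
By independence, Var(Q) = (4)²Var(L_1) + (-2)²Var(L_2)
= (4)²·81 + (-2)²·81 = 1620
σ(Q) = √1620 ≈ 40.249

40.249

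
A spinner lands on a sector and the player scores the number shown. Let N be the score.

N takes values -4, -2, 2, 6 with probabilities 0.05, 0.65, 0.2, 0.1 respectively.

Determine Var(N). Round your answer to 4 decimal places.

E[N] = (-4)(0.05) + (-2)(0.65) + (2)(0.2) + (6)(0.1) = -0.5
E[N²] = (-4)²(0.05) + (-2)²(0.65) + (2)²(0.2) + (6)²(0.1) = 7.8
Var(N) = E[N²] − (E[N])² = 7.8 − (-0.5)² = 7.55

7.5500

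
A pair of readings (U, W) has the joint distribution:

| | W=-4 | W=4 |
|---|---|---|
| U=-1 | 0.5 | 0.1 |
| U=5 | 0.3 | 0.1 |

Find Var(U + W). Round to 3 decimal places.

E[U] = 1.4,  E[W] = -2.4,  E[UW] = -2.4
Var(U) = 10.6 − (1.4)² = 8.64;  Var(W) = 16 − (-2.4)² = 10.24
cov(U,W) = -2.4 − (1.4)(-2.4) = 0.96
Var(U + W) = (1)²·8.64 + (1)²·10.24 + 2·(1)·(1)·0.96 = 20.8

20.800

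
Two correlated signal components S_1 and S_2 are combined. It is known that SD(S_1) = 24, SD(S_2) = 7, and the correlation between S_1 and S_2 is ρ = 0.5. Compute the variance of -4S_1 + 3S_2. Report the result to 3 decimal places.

Var(S_1) = (24)² = 576;  Var(S_2) = (7)² = 49
Cov(S_1,S_2) = ρ·SD(S_1)·SD(S_2) = 0.5·24·7 = 84
Var(-4S_1 + 3S_2) = (-4)²·Var(S_1) + (3)²·Var(S_2) + 2·(-4)·(3)·Cov(S_1,S_2)
= 16·576 + 9·49 + -24·84 = 7641

7641.000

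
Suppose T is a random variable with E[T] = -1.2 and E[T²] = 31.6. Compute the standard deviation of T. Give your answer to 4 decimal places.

5.4918

var(T) = 31.6 − (-1.2)² = 30.16
SD(T) = √30.16 ≈ 5.4918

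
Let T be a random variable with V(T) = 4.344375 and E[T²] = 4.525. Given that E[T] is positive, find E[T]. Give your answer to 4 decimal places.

(E[T])² = E[T²] − V(T) = 4.525 − 4.344375 = 0.180625
E[T] = √0.180625 = 0.425

0.4250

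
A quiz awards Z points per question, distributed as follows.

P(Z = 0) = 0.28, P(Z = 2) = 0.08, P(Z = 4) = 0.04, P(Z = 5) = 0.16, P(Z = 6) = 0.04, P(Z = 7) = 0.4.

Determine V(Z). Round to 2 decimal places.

E[Z] = (0)(0.28) + (2)(0.08) + (4)(0.04) + (5)(0.16) + (6)(0.04) + (7)(0.4) = 4.16
E[Z²] = (0)²(0.28) + (2)²(0.08) + (4)²(0.04) + (5)²(0.16) + (6)²(0.04) + (7)²(0.4) = 26
V(Z) = E[Z²] − (E[Z])² = 26 − (4.16)² = 8.6944

8.69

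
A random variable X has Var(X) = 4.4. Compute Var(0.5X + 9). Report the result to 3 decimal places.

Var(0.5X + 9) = (0.5)²·Var(X) = 0.25·4.4 = 1.1

1.100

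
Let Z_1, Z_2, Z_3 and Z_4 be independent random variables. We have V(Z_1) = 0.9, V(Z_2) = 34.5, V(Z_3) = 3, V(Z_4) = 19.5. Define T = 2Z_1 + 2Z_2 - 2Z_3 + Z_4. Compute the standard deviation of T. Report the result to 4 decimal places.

13.1567

By independence, V(T) = (2)²V(Z_1) + (2)²V(Z_2) + (-2)²V(Z_3) + (1)²V(Z_4)
= (2)²·0.9 + (2)²·34.5 + (-2)²·3 + (1)²·19.5 = 173.1
σ(T) = √173.1 ≈ 13.1567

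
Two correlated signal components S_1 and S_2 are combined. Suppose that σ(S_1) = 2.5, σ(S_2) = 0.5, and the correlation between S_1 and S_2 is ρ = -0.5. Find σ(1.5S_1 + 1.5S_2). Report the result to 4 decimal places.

V(S_1) = (2.5)² = 6.25;  V(S_2) = (0.5)² = 0.25
cov(S_1,S_2) = ρ·σ(S_1)·σ(S_2) = -0.5·2.5·0.5 = -0.625
V(1.5S_1 + 1.5S_2) = (1.5)²·V(S_1) + (1.5)²·V(S_2) + 2·(1.5)·(1.5)·cov(S_1,S_2)
= 2.25·6.25 + 2.25·0.25 + 4.5·-0.625 = 11.8125
σ(1.5S_1 + 1.5S_2) = √11.8125 ≈ 3.4369

3.4369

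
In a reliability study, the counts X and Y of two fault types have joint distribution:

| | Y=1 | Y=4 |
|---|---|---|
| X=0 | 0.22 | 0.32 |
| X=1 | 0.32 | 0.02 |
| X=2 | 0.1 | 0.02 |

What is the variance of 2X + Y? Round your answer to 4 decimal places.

E[X] = 0.58,  E[Y] = 2.08,  E[XY] = 0.76
Var(X) = 0.82 − (0.58)² = 0.4836;  Var(Y) = 6.4 − (2.08)² = 2.0736
cov(X,Y) = 0.76 − (0.58)(2.08) = -0.4464
Var(2X + Y) = (2)²·0.4836 + (1)²·2.0736 + 2·(2)·(1)·-0.4464 = 2.2224

2.2224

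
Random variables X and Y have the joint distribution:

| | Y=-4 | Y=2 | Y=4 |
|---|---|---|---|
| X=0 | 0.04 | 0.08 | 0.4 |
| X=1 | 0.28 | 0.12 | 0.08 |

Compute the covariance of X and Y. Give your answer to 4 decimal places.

E[X] = 0.48,  E[Y] = 1.04
E[XY] = -0.56
cov(X,Y) = E[XY] − E[X]E[Y] = -0.56 − (0.48)(1.04) = -1.0592

-1.0592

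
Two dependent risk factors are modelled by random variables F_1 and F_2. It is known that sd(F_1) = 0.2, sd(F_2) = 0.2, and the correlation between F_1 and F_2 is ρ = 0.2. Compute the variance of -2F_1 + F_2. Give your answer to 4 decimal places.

Var(F_1) = (0.2)² = 0.04;  Var(F_2) = (0.2)² = 0.04
Cov(F_1,F_2) = ρ·sd(F_1)·sd(F_2) = 0.2·0.2·0.2 = 0.008
Var(-2F_1 + F_2) = (-2)²·Var(F_1) + (1)²·Var(F_2) + 2·(-2)·(1)·Cov(F_1,F_2)
= 4·0.04 + 1·0.04 + -4·0.008 = 0.168

0.1680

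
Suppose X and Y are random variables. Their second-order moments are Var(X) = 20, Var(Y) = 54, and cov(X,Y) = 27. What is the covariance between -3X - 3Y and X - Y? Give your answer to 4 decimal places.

cov(-3X - 3Y, X - Y) = (-3)(1)Var(X) + (-3)(-1)Var(Y) + [(-3)(-1) + (-3)(1)]cov(X,Y)
= -3·20 + 3·54 + 0·27 = 102

102.0000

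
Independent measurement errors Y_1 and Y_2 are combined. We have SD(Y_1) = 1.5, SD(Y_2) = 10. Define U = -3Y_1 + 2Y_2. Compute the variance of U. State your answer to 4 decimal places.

420.2500

Var(Y_1) = 2.25, Var(Y_2) = 100
By independence, Var(U) = (-3)²Var(Y_1) + (2)²Var(Y_2)
= (-3)²·2.25 + (2)²·100 = 420.25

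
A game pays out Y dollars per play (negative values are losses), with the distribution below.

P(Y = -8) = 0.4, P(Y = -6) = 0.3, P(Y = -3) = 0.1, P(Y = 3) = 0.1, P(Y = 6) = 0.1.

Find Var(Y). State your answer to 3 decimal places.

E[Y] = (-8)(0.4) + (-6)(0.3) + (-3)(0.1) + (3)(0.1) + (6)(0.1) = -4.4
E[Y²] = (-8)²(0.4) + (-6)²(0.3) + (-3)²(0.1) + (3)²(0.1) + (6)²(0.1) = 41.8
Var(Y) = E[Y²] − (E[Y])² = 41.8 − (-4.4)² = 22.44

22.440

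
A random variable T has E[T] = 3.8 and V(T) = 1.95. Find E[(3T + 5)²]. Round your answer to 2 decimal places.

E[3T + 5] = 3·3.8 + 5 = 16.4
V(3T + 5) = (3)²·1.95 = 17.55
E[(3T + 5)²] = V((3T + 5)) + (E[(3T + 5)])² = 17.55 + (16.4)² = 286.51

286.51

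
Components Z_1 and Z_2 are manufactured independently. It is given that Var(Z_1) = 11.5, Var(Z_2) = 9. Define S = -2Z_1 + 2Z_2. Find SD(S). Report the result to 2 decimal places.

By independence, Var(S) = (-2)²Var(Z_1) + (2)²Var(Z_2)
= (-2)²·11.5 + (2)²·9 = 82
SD(S) = √82 ≈ 9.06

9.06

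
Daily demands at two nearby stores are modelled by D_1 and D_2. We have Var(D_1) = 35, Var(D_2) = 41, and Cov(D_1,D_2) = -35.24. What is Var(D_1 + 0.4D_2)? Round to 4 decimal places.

13.3680

Var(D_1 + 0.4D_2) = (1)²·Var(D_1) + (0.4)²·Var(D_2) + 2·(1)·(0.4)·Cov(D_1,D_2)
= 1·35 + 0.16·41 + 0.8·-35.24 = 13.368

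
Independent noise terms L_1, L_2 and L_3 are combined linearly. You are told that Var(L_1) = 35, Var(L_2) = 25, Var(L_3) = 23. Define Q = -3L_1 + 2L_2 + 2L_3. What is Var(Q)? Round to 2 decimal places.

By independence, Var(Q) = (-3)²Var(L_1) + (2)²Var(L_2) + (2)²Var(L_3)
= (-3)²·35 + (2)²·25 + (2)²·23 = 507

507.00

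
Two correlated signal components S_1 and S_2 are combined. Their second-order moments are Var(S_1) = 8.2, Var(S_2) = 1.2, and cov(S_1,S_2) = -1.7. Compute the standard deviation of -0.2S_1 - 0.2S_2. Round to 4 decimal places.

Var(-0.2S_1 - 0.2S_2) = (-0.2)²·Var(S_1) + (-0.2)²·Var(S_2) + 2·(-0.2)·(-0.2)·cov(S_1,S_2)
= 0.04·8.2 + 0.04·1.2 + 0.08·-1.7 = 0.24
sd(-0.2S_1 - 0.2S_2) = √0.24 ≈ 0.4899

0.4899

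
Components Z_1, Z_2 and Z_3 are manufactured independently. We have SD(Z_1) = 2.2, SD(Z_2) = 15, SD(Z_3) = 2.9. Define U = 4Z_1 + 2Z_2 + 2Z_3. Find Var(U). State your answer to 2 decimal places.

Var(Z_1) = 4.84, Var(Z_2) = 225, Var(Z_3) = 8.41
By independence, Var(U) = (4)²Var(Z_1) + (2)²Var(Z_2) + (2)²Var(Z_3)
= (4)²·4.84 + (2)²·225 + (2)²·8.41 = 1011.08

1011.08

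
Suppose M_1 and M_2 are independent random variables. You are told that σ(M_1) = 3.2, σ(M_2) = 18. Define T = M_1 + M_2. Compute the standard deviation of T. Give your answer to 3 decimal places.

Var(M_1) = 10.24, Var(M_2) = 324
By independence, Var(T) = (1)²Var(M_1) + (1)²Var(M_2)
= (1)²·10.24 + (1)²·324 = 334.24
σ(T) = √334.24 ≈ 18.282

18.282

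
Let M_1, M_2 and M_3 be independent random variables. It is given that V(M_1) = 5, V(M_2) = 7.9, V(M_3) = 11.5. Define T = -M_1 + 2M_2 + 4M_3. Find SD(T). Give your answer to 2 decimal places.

By independence, V(T) = (-1)²V(M_1) + (2)²V(M_2) + (4)²V(M_3)
= (-1)²·5 + (2)²·7.9 + (4)²·11.5 = 220.6
SD(T) = √220.6 ≈ 14.85

14.85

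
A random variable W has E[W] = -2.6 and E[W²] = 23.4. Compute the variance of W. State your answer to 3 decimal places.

Var(W) = 23.4 − (-2.6)² = 16.64

16.640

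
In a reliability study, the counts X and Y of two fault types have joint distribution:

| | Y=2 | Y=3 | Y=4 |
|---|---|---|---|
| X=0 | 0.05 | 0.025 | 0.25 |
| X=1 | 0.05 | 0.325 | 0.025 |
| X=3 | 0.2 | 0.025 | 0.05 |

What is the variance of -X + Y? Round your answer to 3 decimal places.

3.010

E[X] = 1.225,  E[Y] = 3.025,  E[XY] = 3.2
var(X) = 2.875 − (1.225)² = 1.374375;  var(Y) = 9.775 − (3.025)² = 0.624375
Cov(X,Y) = 3.2 − (1.225)(3.025) = -0.505625
var(-X + Y) = (-1)²·1.374375 + (1)²·0.624375 + 2·(-1)·(1)·-0.505625 = 3.01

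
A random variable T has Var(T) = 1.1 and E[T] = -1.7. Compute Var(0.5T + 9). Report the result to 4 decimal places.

0.2750

Var(0.5T + 9) = (0.5)²·Var(T) = 0.25·1.1 = 0.275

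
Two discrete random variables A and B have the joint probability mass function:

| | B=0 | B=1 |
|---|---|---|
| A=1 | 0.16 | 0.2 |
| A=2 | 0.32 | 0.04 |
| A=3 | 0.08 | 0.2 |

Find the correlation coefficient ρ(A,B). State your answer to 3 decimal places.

E[A] = 1.92,  E[B] = 0.44
E[AB] = 0.88
Cov(A,B) = E[AB] − E[A]E[B] = 0.88 − (1.92)(0.44) = 0.0352
Var(A) = 0.6336,  Var(B) = 0.2464
ρ = 0.0352 / √(0.6336·0.2464) ≈ 0.089

0.089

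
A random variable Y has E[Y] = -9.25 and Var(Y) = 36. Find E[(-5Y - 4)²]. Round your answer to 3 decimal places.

2685.063

E[-5Y - 4] = -5·-9.25 − 4 = 42.25
Var(-5Y - 4) = (-5)²·36 = 900
E[(-5Y - 4)²] = Var((-5Y - 4)) + (E[(-5Y - 4)])² = 900 + (42.25)² = 2685.0625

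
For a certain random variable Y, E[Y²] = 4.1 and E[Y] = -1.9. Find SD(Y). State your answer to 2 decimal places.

0.70

var(Y) = 4.1 − (-1.9)² = 0.49
SD(Y) = √0.49 ≈ 0.70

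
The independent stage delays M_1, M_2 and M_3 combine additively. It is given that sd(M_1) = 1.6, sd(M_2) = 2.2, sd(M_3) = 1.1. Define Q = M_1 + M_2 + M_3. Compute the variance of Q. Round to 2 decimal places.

8.61

var(M_1) = 2.56, var(M_2) = 4.84, var(M_3) = 1.21
By independence, var(Q) = (1)²var(M_1) + (1)²var(M_2) + (1)²var(M_3)
= (1)²·2.56 + (1)²·4.84 + (1)²·1.21 = 8.61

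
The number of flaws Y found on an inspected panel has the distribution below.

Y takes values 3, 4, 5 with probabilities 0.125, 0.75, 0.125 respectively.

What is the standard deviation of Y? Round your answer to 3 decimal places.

E[Y] = (3)(0.125) + (4)(0.75) + (5)(0.125) = 4
E[Y²] = (3)²(0.125) + (4)²(0.75) + (5)²(0.125) = 16.25
Var(Y) = E[Y²] − (E[Y])² = 16.25 − (4)² = 0.25
SD(Y) = √0.25 ≈ 0.500

0.500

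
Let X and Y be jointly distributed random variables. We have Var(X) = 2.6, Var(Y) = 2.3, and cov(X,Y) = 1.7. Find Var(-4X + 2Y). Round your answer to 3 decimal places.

23.600

Var(-4X + 2Y) = (-4)²·Var(X) + (2)²·Var(Y) + 2·(-4)·(2)·cov(X,Y)
= 16·2.6 + 4·2.3 + -16·1.7 = 23.6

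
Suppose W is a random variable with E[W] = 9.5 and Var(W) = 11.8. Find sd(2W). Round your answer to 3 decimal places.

Var(2W) = (2)²·11.8 = 47.2
sd(2W) = √47.2 ≈ 6.870

6.870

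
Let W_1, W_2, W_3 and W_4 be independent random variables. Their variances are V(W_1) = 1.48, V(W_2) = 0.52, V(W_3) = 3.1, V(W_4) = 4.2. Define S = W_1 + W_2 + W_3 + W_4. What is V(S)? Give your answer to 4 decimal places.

9.3000

By independence, V(S) = (1)²V(W_1) + (1)²V(W_2) + (1)²V(W_3) + (1)²V(W_4)
= (1)²·1.48 + (1)²·0.52 + (1)²·3.1 + (1)²·4.2 = 9.3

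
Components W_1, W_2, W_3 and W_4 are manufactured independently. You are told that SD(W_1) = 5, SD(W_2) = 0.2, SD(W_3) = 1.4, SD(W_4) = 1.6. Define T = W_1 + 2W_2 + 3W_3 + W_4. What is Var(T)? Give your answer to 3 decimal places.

45.360

Var(W_1) = 25, Var(W_2) = 0.04, Var(W_3) = 1.96, Var(W_4) = 2.56
By independence, Var(T) = (1)²Var(W_1) + (2)²Var(W_2) + (3)²Var(W_3) + (1)²Var(W_4)
= (1)²·25 + (2)²·0.04 + (3)²·1.96 + (1)²·2.56 = 45.36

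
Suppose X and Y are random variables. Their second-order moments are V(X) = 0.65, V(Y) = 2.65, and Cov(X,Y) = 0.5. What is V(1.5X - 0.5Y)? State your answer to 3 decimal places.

V(1.5X - 0.5Y) = (1.5)²·V(X) + (-0.5)²·V(Y) + 2·(1.5)·(-0.5)·Cov(X,Y)
= 2.25·0.65 + 0.25·2.65 + -1.5·0.5 = 1.375

1.375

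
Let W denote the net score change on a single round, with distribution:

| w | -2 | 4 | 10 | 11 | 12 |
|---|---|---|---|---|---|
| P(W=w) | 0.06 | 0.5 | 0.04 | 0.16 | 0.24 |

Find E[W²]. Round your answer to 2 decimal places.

E[W²] = (-2)²(0.06) + (4)²(0.5) + (10)²(0.04) + (11)²(0.16) + (12)²(0.24) = 66.16

66.16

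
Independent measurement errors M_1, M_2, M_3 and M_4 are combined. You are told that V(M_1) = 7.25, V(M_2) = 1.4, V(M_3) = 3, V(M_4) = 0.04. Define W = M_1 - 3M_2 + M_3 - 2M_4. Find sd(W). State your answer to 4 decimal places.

By independence, V(W) = (1)²V(M_1) + (-3)²V(M_2) + (1)²V(M_3) + (-2)²V(M_4)
= (1)²·7.25 + (-3)²·1.4 + (1)²·3 + (-2)²·0.04 = 23.01
sd(W) = √23.01 ≈ 4.7969

4.7969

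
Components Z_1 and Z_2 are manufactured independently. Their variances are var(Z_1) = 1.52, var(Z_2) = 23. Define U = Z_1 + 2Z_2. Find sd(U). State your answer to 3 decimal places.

By independence, var(U) = (1)²var(Z_1) + (2)²var(Z_2)
= (1)²·1.52 + (2)²·23 = 93.52
sd(U) = √93.52 ≈ 9.671

9.671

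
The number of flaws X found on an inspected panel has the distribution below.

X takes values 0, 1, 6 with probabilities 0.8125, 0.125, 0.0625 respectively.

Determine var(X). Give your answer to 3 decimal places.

E[X] = (0)(0.8125) + (1)(0.125) + (6)(0.0625) = 0.5
E[X²] = (0)²(0.8125) + (1)²(0.125) + (6)²(0.0625) = 2.375
var(X) = E[X²] − (E[X])² = 2.375 − (0.5)² = 2.125

2.125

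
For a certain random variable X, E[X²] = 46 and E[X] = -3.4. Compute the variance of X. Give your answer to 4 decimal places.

34.4400

V(X) = 46 − (-3.4)² = 34.44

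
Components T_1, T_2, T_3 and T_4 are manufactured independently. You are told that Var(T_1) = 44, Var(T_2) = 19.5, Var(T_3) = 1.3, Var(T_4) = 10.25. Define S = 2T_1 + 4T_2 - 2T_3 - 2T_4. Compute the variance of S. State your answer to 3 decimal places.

By independence, Var(S) = (2)²Var(T_1) + (4)²Var(T_2) + (-2)²Var(T_3) + (-2)²Var(T_4)
= (2)²·44 + (4)²·19.5 + (-2)²·1.3 + (-2)²·10.25 = 534.2

534.200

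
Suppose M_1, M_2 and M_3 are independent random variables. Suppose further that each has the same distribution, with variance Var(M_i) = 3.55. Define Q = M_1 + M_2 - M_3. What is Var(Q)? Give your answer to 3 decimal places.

10.650

By independence, Var(Q) = (1)²Var(M_1) + (1)²Var(M_2) + (-1)²Var(M_3)
= (1)²·3.55 + (1)²·3.55 + (-1)²·3.55 = 10.65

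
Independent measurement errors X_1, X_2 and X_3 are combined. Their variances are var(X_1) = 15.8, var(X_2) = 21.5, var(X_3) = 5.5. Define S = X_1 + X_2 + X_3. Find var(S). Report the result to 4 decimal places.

By independence, var(S) = (1)²var(X_1) + (1)²var(X_2) + (1)²var(X_3)
= (1)²·15.8 + (1)²·21.5 + (1)²·5.5 = 42.8

42.8000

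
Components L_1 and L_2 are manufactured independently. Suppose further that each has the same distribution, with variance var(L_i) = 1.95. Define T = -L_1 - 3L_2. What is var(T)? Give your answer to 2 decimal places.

19.50

By independence, var(T) = (-1)²var(L_1) + (-3)²var(L_2)
= (-1)²·1.95 + (-3)²·1.95 = 19.5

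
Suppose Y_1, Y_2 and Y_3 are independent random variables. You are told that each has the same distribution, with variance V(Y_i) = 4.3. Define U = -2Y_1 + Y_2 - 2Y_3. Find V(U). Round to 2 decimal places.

By independence, V(U) = (-2)²V(Y_1) + (1)²V(Y_2) + (-2)²V(Y_3)
= (-2)²·4.3 + (1)²·4.3 + (-2)²·4.3 = 38.7

38.70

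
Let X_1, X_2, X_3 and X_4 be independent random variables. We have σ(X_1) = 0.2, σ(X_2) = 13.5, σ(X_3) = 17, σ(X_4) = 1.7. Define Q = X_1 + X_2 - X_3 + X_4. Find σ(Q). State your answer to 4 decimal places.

21.7757

Var(X_1) = 0.04, Var(X_2) = 182.25, Var(X_3) = 289, Var(X_4) = 2.89
By independence, Var(Q) = (1)²Var(X_1) + (1)²Var(X_2) + (-1)²Var(X_3) + (1)²Var(X_4)
= (1)²·0.04 + (1)²·182.25 + (-1)²·289 + (1)²·2.89 = 474.18
σ(Q) = √474.18 ≈ 21.7757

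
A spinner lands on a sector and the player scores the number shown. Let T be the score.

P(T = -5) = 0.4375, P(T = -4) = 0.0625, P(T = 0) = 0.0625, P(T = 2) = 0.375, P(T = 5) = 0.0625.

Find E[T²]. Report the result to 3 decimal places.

15.000

E[T²] = (-5)²(0.4375) + (-4)²(0.0625) + (0)²(0.0625) + (2)²(0.375) + (5)²(0.0625) = 15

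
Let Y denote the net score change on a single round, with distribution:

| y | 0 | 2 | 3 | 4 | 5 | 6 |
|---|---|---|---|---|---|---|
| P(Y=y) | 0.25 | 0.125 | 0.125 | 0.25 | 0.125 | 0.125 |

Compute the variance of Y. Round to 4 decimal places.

4.2500

E[Y] = (0)(0.25) + (2)(0.125) + (3)(0.125) + (4)(0.25) + (5)(0.125) + (6)(0.125) = 3
E[Y²] = (0)²(0.25) + (2)²(0.125) + (3)²(0.125) + (4)²(0.25) + (5)²(0.125) + (6)²(0.125) = 13.25
V(Y) = E[Y²] − (E[Y])² = 13.25 − (3)² = 4.25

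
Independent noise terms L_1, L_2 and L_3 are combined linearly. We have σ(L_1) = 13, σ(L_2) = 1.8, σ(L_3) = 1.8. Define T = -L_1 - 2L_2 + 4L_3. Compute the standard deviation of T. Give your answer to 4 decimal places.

15.2905

V(L_1) = 169, V(L_2) = 3.24, V(L_3) = 3.24
By independence, V(T) = (-1)²V(L_1) + (-2)²V(L_2) + (4)²V(L_3)
= (-1)²·169 + (-2)²·3.24 + (4)²·3.24 = 233.8
σ(T) = √233.8 ≈ 15.2905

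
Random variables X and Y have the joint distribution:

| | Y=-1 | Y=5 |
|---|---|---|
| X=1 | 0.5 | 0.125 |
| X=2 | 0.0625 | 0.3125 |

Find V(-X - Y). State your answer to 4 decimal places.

10.8750

E[X] = 1.375,  E[Y] = 1.625,  E[XY] = 3.125
V(X) = 2.125 − (1.375)² = 0.234375;  V(Y) = 11.5 − (1.625)² = 8.859375
Cov(X,Y) = 3.125 − (1.375)(1.625) = 0.890625
V(-X - Y) = (-1)²·0.234375 + (-1)²·8.859375 + 2·(-1)·(-1)·0.890625 = 10.875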